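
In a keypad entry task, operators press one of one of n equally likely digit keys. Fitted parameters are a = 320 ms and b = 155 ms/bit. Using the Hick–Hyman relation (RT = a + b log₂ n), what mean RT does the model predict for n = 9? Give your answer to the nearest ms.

log₂(9) = 3.1699 bits, so RT = 320 + 155 × 3.1699 ≈ 811.338 ms.

811 ms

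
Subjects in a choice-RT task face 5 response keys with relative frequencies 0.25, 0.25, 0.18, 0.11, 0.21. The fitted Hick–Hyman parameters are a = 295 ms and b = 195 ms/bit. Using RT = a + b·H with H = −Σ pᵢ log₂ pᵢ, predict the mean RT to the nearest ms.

Entropy contributions −pᵢ log₂ pᵢ: 0.5000, 0.5000, 0.4453, 0.3503, 0.4728; sum H = 2.2684 bits.
RT = a + bH = 295 + 195·2.2684 = 737.34 ms.

737 ms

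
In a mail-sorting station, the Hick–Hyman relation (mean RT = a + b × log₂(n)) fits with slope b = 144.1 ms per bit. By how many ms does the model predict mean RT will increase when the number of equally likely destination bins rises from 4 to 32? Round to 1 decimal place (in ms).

432.3 ms

ΔRT = (a + b log₂ n₂) − (a + b log₂ n₁) = b·(log₂ n₂ − log₂ n₁).
log₂(32) − log₂(4) = log₂(32/4) = log₂(8) = 3.
ΔRT = 144.1 × 3.0000 = 432.300 ms.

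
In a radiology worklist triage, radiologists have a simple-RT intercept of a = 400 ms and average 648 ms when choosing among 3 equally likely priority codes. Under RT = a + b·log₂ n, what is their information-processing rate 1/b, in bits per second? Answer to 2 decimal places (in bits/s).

b = (648 − 400)/log₂ 3 = 248/1.5850 = 156.471 ms per bit = 0.15647 s/bit; the reciprocal is 6.391 bits/s.

6.39 bits/s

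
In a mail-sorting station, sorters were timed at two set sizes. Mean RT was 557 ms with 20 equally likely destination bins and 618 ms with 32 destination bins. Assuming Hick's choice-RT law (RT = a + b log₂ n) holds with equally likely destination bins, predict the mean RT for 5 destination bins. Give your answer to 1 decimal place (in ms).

377.1 ms

Solve the two-equation system in a and b:
  b = (618 − 557) / (log₂ 32 − log₂ 20) = 61 / (5 − 4.3219) = 89.961 ms/bit
  a = 557 − 89.961 × 4.3219 = 168.195 ms
Then RT(5) = 168.195 + 89.961 × log₂ 5 = 168.195 + 89.961 × 2.3219 ≈ 377.078 ms.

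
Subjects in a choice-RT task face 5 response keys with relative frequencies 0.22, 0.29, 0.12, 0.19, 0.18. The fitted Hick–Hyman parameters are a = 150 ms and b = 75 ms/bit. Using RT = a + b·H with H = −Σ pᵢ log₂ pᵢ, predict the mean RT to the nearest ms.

320 ms

Entropy contributions −pᵢ log₂ pᵢ: 0.4806, 0.5179, 0.3671, 0.4552, 0.4453; sum H = 2.2661 bits.
RT = a + bH = 150 + 75·2.2661 = 319.96 ms.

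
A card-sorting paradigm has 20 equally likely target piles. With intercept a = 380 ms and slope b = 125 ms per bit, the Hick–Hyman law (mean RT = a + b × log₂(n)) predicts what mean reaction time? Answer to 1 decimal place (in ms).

log₂(20) = 4.3219 bits, so RT = 380 + 125 × 4.3219 ≈ 920.241 ms.

920.2 ms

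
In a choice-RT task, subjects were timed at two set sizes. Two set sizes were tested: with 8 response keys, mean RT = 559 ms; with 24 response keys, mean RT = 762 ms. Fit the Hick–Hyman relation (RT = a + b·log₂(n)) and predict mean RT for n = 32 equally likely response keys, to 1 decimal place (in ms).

815.2 ms

Solve the two-equation system in a and b:
  b = (762 − 559) / (log₂ 24 − log₂ 8) = 203 / (4.5850 − 3) = 128.079 ms/bit
  a = 559 − 128.079 × 3 = 174.764 ms
Then RT(32) = 174.764 + 128.079 × log₂ 32 = 174.764 + 128.079 × 5 ≈ 815.157 ms.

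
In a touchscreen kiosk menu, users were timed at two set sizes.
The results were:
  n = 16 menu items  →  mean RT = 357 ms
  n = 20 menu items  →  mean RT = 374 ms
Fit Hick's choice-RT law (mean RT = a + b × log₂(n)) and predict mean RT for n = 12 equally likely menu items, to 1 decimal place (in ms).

Fit slope and intercept:
  b = (374 − 357) / (log₂ 20 − log₂ 16) = 17 / (4.3219 − 4) = 52.807 ms/bit
  a = 357 − 52.807 × 4 = 145.773 ms
Then RT(12) = 145.773 + 52.807 × log₂ 12 = 145.773 + 52.807 × 3.5850 ≈ 335.083 ms.

335.1 ms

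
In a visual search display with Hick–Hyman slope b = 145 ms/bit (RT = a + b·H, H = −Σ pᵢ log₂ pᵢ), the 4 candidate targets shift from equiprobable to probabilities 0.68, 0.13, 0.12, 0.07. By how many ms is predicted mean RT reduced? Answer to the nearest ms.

Equiprobable entropy H₀ = log₂ 4 = 2.0000 bits.
Skewed entropy H = −Σ pᵢ log₂ pᵢ = 1.3966 bits.
ΔRT = b·(H₀ − H) = 145 × 0.6034 = 87.49 ms.

87 ms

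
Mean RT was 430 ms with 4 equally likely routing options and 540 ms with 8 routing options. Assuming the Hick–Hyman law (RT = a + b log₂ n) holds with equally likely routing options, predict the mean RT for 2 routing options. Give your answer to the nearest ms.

320 ms

RT is linear in log₂ n, so two points fix the line:
  b = (540 − 430) / (log₂ 8 − log₂ 4) = 110 / (3 − 2) = 110 ms/bit
  a = 430 − 110 × 2 = 210 ms
Then RT(2) = 210 + 110 × log₂ 2 = 210 + 110 × 1 ≈ 320.000 ms.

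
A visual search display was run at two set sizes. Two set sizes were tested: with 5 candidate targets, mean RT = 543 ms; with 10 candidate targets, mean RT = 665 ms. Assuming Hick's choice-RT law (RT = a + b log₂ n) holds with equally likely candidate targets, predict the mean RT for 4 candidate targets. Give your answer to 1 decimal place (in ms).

Fit slope and intercept:
  b = (665 − 543) / (log₂ 10 − log₂ 5) = 122 / (3.3219 − 2.3219) = 122.000 ms/bit
  a = 543 − 122.000 × 2.3219 = 259.725 ms
Then RT(4) = 259.725 + 122.000 × log₂ 4 = 259.725 + 122.000 × 2 ≈ 503.725 ms.

503.7 ms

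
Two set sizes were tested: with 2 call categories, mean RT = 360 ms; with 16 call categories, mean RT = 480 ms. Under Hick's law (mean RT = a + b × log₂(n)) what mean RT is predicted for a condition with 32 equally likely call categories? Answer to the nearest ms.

520 ms

Fit slope and intercept:
  b = (480 − 360) / (log₂ 16 − log₂ 2) = 120 / (4 − 1) = 40 ms/bit
  a = 360 − 40 × 1 = 320 ms
Then RT(32) = 320 + 40 × log₂ 32 = 320 + 40 × 5 ≈ 520.000 ms.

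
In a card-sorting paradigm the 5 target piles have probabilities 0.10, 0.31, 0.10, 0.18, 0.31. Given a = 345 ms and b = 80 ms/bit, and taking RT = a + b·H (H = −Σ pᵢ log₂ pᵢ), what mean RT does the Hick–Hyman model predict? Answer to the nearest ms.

H = 0.10·log₂(1/0.10) + 0.31·log₂(1/0.31) + 0.10·log₂(1/0.10) + 0.18·log₂(1/0.18) + 0.31·log₂(1/0.31) = 2.1573 bits.
RT = 345 + 80 × 2.1573 = 517.58 ms.

518 ms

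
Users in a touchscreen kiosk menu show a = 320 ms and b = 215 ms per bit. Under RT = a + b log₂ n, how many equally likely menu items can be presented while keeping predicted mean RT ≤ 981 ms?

Set 320 + 215·log₂ n ≤ 981 → log₂ n ≤ (981 − 320)/215 = 3.0744.
So n ≤ 2^3.0744 = 8.423; the largest integer n is 8.

8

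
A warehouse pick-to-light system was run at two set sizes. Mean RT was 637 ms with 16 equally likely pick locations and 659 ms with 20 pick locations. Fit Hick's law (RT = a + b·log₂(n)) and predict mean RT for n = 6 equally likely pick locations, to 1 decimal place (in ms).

Solve the two-equation system in a and b:
  b = (659 − 637) / (log₂ 20 − log₂ 16) = 22 / (4.3219 − 4) = 68.338 ms/bit
  a = 637 − 68.338 × 4 = 363.647 ms
Then RT(6) = 363.647 + 68.338 × log₂ 6 = 363.647 + 68.338 × 2.5850 ≈ 540.299 ms.

540.3 ms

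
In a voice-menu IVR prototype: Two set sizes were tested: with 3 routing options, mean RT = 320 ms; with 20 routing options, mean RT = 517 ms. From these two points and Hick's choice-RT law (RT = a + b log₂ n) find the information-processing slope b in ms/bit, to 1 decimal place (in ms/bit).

b = (RT₂ − RT₁)/(log₂ n₂ − log₂ n₁) = (517 − 320)/(4.3219 − 1.5850) = 71.978 ms/bit.

72.0 ms/bit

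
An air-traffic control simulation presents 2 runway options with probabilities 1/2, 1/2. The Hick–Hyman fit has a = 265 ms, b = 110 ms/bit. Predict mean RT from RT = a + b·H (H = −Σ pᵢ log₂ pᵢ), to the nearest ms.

H = −Σ pᵢ log₂ pᵢ = 0.5·1 + 0.5·1 = 1.000 bits.
RT = 265 + 110 × 1.000 = 375.00 ms.

375 ms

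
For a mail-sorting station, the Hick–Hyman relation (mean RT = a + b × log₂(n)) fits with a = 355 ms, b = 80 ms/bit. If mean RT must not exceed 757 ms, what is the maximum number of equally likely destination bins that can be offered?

Information budget: (757 − 355)/80 = 5.0250 bits, so n ≤ 2^5.0250 = 32.559 → at most 32.

32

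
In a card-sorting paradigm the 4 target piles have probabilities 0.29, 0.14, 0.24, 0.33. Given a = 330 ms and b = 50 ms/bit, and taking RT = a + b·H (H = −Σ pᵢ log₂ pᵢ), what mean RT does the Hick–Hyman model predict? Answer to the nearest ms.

427 ms

H = 0.29·log₂(1/0.29) + 0.14·log₂(1/0.14) + 0.24·log₂(1/0.24) + 0.33·log₂(1/0.33) = 1.9370 bits.
RT = 330 + 50 × 1.9370 = 426.85 ms.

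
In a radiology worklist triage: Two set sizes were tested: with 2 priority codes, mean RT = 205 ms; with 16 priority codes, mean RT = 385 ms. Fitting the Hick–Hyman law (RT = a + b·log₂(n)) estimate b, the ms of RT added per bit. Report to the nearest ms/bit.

The slope on a log₂ axis is (385 − 205) / (4 − 1) = 60 ms/bit.

60 ms/bit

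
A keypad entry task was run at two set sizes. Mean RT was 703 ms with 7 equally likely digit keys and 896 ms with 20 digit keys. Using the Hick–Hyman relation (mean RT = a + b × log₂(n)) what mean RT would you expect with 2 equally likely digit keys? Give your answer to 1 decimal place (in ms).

472.7 ms

RT is linear in log₂ n, so two points fix the line:
  b = (896 − 703) / (log₂ 20 − log₂ 7) = 193 / (4.3219 − 2.8074) = 127.429 ms/bit
  a = 703 − 127.429 × 2.8074 = 345.263 ms
Then RT(2) = 345.263 + 127.429 × log₂ 2 = 345.263 + 127.429 × 1 ≈ 472.691 ms.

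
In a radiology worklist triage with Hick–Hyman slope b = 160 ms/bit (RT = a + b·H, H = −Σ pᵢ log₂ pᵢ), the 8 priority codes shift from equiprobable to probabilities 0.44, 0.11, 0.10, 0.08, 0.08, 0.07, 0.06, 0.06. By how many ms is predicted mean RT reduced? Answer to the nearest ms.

73 ms

Equiprobable entropy H₀ = log₂ 8 = 3.0000 bits.
Skewed entropy H = −Σ pᵢ log₂ pᵢ = 2.5423 bits.
ΔRT = b·(H₀ − H) = 160 × 0.4577 = 73.24 ms.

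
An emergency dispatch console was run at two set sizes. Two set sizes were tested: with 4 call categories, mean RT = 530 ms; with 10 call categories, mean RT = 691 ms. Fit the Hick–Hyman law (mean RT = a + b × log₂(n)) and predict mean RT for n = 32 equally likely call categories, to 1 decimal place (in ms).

Fit slope and intercept:
  b = (691 − 530) / (log₂ 10 − log₂ 4) = 161 / (3.3219 − 2) = 121.792 ms/bit
  a = 530 − 121.792 × 2 = 286.416 ms
Then RT(32) = 286.416 + 121.792 × log₂ 32 = 286.416 + 121.792 × 5 ≈ 895.375 ms.

895.4 ms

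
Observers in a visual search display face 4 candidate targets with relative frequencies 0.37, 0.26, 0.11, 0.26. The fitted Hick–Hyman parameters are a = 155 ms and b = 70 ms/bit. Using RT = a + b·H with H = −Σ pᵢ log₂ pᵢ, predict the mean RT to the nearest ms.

287 ms

H = 0.37·log₂(1/0.37) + 0.26·log₂(1/0.26) + 0.11·log₂(1/0.11) + 0.26·log₂(1/0.26) = 1.8916 bits.
RT = 155 + 70 × 1.8916 = 287.41 ms.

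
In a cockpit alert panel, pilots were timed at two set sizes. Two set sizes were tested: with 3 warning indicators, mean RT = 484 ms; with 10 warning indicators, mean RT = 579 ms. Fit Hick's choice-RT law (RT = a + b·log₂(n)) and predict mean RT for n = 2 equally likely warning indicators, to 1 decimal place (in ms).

Fit slope and intercept:
  b = (579 − 484) / (log₂ 10 − log₂ 3) = 95 / (3.3219 − 1.5850) = 54.693 ms/bit
  a = 484 − 54.693 × 1.5850 = 397.314 ms
Then RT(2) = 397.314 + 54.693 × log₂ 2 = 397.314 + 54.693 × 1 ≈ 452.007 ms.

452.0 ms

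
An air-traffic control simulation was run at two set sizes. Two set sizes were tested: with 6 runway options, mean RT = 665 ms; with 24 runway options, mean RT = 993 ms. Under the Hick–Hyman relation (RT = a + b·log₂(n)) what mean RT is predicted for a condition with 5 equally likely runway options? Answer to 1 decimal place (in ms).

621.9 ms

With log₂ n on the abscissa the relation is linear; from the two conditions:
  b = (993 − 665) / (log₂ 24 − log₂ 6) = 328 / (4.5850 − 2.5850) = 164.000 ms/bit
  a = 665 − 164.000 × 2.5850 = 241.066 ms
Then RT(5) = 241.066 + 164.000 × log₂ 5 = 241.066 + 164.000 × 2.3219 ≈ 621.862 ms.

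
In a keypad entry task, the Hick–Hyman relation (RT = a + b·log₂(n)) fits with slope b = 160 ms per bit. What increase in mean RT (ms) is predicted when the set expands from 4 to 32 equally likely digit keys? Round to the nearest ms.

The intercept a cancels: ΔRT = b·(log₂ n₂ − log₂ n₁) = b·log₂(n₂/n₁).
log₂(32) − log₂(4) = log₂(32/4) = log₂(8) = 3.
ΔRT = 160 × 3.0000 = 480.000 ms.

480 ms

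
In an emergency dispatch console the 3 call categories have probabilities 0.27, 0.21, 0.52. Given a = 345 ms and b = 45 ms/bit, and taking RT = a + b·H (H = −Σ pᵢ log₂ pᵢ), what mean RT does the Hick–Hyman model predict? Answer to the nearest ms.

Entropy contributions −pᵢ log₂ pᵢ: 0.5100, 0.4728, 0.4906; sum H = 1.4734 bits.
RT = a + bH = 345 + 45·1.4734 = 411.30 ms.

411 ms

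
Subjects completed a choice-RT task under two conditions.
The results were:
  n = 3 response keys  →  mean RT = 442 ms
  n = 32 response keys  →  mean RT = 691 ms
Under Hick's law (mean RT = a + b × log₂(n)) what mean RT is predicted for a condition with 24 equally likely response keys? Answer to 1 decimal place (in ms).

660.7 ms

Fit slope and intercept:
  b = (691 − 442) / (log₂ 32 − log₂ 3) = 249 / (5 − 1.5850) = 72.913 ms/bit
  a = 442 − 72.913 × 1.5850 = 326.436 ms
Then RT(24) = 326.436 + 72.913 × log₂ 24 = 326.436 + 72.913 × 4.5850 ≈ 660.738 ms.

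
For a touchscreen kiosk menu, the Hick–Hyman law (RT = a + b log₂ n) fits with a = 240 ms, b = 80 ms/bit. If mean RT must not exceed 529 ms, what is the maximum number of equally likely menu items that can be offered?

12

Information budget: (529 − 240)/80 = 3.6125 bits, so n ≤ 2^3.6125 = 12.231 → at most 12.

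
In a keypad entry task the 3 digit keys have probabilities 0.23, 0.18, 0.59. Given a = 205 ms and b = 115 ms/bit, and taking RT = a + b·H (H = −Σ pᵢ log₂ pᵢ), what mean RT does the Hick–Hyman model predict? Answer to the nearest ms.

364 ms

H = 0.23·log₂(1/0.23) + 0.18·log₂(1/0.18) + 0.59·log₂(1/0.59) = 1.3821 bits.
RT = 205 + 115 × 1.3821 = 363.94 ms.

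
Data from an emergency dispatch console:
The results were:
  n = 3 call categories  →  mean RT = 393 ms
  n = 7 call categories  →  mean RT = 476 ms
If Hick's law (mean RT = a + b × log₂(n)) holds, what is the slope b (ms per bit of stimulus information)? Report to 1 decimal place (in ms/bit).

Slope: b = (476 − 393) / (log₂ 7 − log₂ 3) = 83/1.2224 = 67.900 ms/bit.

67.9 ms/bit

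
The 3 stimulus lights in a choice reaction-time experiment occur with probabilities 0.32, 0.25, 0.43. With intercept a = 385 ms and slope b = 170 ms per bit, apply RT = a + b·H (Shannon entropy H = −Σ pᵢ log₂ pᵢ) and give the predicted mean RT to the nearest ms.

648 ms

H = 0.32·log₂(1/0.32) + 0.25·log₂(1/0.25) + 0.43·log₂(1/0.43) = 1.5496 bits.
RT = 385 + 170 × 1.5496 = 648.43 ms.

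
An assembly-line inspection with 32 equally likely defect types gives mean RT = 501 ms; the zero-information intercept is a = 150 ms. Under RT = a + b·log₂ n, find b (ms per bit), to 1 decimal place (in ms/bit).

70.2 ms/bit

32 alternatives carry log₂ 32 = 5 bits; the choice cost is 501 − 150 = 351 ms, so b = 351/5 = 70.200 ms/bit.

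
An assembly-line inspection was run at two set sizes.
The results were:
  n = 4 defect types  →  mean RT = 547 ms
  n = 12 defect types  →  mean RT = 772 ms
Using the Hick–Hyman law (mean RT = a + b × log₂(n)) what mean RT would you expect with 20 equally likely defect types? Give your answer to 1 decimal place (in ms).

RT is linear in log₂ n, so two points fix the line:
  b = (772 − 547) / (log₂ 12 − log₂ 4) = 225 / (3.5850 − 2) = 141.959 ms/bit
  a = 547 − 141.959 × 2 = 263.082 ms
Then RT(20) = 263.082 + 141.959 × log₂ 20 = 263.082 + 141.959 × 4.3219 ≈ 876.619 ms.

876.6 ms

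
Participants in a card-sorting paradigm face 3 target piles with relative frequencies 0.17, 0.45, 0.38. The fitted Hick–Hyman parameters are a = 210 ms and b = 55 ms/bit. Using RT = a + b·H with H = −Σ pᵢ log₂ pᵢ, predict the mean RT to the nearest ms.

292 ms

Entropy contributions −pᵢ log₂ pᵢ: 0.4346, 0.5184, 0.5305; sum H = 1.4834 bits.
RT = a + bH = 210 + 55·1.4834 = 291.59 ms.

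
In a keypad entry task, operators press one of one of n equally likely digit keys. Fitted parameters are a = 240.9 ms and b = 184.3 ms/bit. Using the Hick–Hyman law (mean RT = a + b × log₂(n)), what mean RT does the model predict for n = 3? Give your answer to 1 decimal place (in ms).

533.0 ms

log₂(3) = 1.5850 bits, so RT = 240.9 + 184.3 × 1.5850 ≈ 533.009 ms.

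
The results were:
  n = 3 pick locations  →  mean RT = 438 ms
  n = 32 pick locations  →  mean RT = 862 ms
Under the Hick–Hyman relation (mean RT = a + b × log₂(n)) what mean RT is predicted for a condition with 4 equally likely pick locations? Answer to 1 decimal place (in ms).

Fit slope and intercept:
  b = (862 − 438) / (log₂ 32 − log₂ 3) = 424 / (5 − 1.5850) = 124.157 ms/bit
  a = 438 − 124.157 × 1.5850 = 241.216 ms
Then RT(4) = 241.216 + 124.157 × log₂ 4 = 241.216 + 124.157 × 2 ≈ 489.530 ms.

489.5 ms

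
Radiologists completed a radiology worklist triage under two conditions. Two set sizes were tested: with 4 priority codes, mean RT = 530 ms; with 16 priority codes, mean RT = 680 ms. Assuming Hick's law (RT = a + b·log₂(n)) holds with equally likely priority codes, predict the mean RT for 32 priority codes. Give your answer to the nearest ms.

755 ms

With log₂ n on the abscissa the relation is linear; from the two conditions:
  b = (680 − 530) / (log₂ 16 − log₂ 4) = 150 / (4 − 2) = 75 ms/bit
  a = 530 − 75 × 2 = 380 ms
Then RT(32) = 380 + 75 × log₂ 32 = 380 + 75 × 5 ≈ 755.000 ms.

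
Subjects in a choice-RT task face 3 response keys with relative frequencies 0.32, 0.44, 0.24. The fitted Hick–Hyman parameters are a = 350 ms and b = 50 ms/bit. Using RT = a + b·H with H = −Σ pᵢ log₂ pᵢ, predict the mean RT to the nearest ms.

Entropy contributions −pᵢ log₂ pᵢ: 0.5260, 0.5211, 0.4941; sum H = 1.5413 bits.
RT = a + bH = 350 + 50·1.5413 = 427.07 ms.

427 ms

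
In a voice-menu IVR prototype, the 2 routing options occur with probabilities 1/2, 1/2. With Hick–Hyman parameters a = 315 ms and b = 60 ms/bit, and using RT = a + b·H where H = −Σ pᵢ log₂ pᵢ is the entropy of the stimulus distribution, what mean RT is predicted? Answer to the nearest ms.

H = −Σ pᵢ log₂ pᵢ = 0.5·1 + 0.5·1 = 1.000 bits.
RT = 315 + 60 × 1.000 = 375.00 ms.

375 ms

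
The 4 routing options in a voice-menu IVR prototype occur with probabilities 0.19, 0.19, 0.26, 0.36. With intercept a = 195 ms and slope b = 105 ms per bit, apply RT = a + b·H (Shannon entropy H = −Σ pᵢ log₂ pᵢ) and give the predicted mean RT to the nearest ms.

Entropy contributions −pᵢ log₂ pᵢ: 0.4552, 0.4552, 0.5053, 0.5306; sum H = 1.9464 bits.
RT = a + bH = 195 + 105·1.9464 = 399.37 ms.

399 ms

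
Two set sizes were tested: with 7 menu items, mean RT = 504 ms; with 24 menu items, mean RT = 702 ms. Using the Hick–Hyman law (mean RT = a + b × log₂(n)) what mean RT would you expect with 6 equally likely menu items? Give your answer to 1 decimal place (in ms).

479.2 ms

With log₂ n on the abscissa the relation is linear; from the two conditions:
  b = (702 − 504) / (log₂ 24 − log₂ 7) = 198 / (4.5850 − 2.8074) = 111.386 ms/bit
  a = 504 − 111.386 × 2.8074 = 191.301 ms
Then RT(6) = 191.301 + 111.386 × log₂ 6 = 191.301 + 111.386 × 2.5850 ≈ 479.229 ms.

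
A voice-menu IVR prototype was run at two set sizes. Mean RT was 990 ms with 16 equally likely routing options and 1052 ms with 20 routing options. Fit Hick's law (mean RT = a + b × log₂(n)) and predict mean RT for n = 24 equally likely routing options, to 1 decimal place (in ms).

1102.7 ms

Fit slope and intercept:
  b = (1052 − 990) / (log₂ 20 − log₂ 16) = 62 / (4.3219 − 4) = 192.590 ms/bit
  a = 990 − 192.590 × 4 = 219.642 ms
Then RT(24) = 219.642 + 192.590 × log₂ 24 = 219.642 + 192.590 × 4.5850 ≈ 1102.658 ms.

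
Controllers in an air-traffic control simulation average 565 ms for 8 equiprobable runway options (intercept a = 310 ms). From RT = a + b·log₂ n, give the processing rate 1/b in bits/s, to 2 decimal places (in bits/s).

b = (565 − 310)/log₂ 8 = 255/3 = 85.000 ms per bit = 0.08500 s/bit; the reciprocal is 11.765 bits/s.

11.76 bits/s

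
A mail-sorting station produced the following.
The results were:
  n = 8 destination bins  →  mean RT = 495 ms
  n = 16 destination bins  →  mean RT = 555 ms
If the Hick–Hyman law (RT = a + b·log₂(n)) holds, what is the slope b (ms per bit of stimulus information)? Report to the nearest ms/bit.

b = (RT₂ − RT₁)/(log₂ n₂ − log₂ n₁) = (555 − 495)/(4 − 3) = 60 ms/bit.

60 ms/bit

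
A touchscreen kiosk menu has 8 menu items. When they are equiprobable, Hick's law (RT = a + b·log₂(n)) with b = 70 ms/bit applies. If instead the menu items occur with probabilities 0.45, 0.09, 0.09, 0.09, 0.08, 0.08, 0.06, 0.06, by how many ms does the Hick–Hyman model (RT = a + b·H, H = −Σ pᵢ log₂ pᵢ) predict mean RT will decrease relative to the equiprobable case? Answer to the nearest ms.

33 ms

Equiprobable entropy H₀ = log₂ 8 = 3.0000 bits.
Skewed entropy H = −Σ pᵢ log₂ pᵢ = 2.5264 bits.
ΔRT = b·(H₀ − H) = 70 × 0.4736 = 33.15 ms.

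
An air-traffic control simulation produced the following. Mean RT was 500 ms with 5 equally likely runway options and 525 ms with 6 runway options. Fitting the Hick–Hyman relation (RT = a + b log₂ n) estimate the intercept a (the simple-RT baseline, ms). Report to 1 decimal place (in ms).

279.3 ms

b = (RT₂ − RT₁)/(log₂ n₂ − log₂ n₁) = (525 − 500)/(2.5850 − 2.3219) = 95.045 ms/bit.
Intercept: a = 500 − 95.045·log₂(5) = 279.313 ms.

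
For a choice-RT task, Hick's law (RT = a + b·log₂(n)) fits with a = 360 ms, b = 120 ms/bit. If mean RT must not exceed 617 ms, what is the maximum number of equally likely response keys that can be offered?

4

Information budget: (617 − 360)/120 = 2.1417 bits, so n ≤ 2^2.1417 = 4.413 → at most 4.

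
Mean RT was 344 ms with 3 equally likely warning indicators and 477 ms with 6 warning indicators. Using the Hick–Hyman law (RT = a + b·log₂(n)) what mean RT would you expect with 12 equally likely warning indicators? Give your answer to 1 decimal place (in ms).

610.0 ms

With log₂ n on the abscissa the relation is linear; from the two conditions:
  b = (477 − 344) / (log₂ 6 − log₂ 3) = 133 / (2.5850 − 1.5850) = 133.000 ms/bit
  a = 344 − 133.000 × 1.5850 = 133.200 ms
Then RT(12) = 133.200 + 133.000 × log₂ 12 = 133.200 + 133.000 × 3.5850 ≈ 610.000 ms.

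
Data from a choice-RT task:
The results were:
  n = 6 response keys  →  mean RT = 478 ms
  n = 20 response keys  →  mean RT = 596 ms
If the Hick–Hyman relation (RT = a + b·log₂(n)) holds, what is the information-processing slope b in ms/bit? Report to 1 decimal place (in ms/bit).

67.9 ms/bit

The slope on a log₂ axis is (596 − 478) / (4.3219 − 2.5850) = 67.935 ms/bit.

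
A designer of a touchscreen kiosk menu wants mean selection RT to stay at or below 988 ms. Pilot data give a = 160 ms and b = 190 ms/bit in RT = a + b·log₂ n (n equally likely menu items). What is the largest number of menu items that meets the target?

20

Set 160 + 190·log₂ n ≤ 988 → log₂ n ≤ (988 − 160)/190 = 4.3579.
So n ≤ 2^4.3579 = 20.505; the largest integer n is 20.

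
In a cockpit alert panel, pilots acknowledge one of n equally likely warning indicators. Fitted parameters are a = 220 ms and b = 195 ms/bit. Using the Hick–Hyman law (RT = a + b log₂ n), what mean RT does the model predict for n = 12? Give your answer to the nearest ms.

log₂(12) = 3.5850 bits, so RT = 220 + 195 × 3.5850 ≈ 919.068 ms.

919 ms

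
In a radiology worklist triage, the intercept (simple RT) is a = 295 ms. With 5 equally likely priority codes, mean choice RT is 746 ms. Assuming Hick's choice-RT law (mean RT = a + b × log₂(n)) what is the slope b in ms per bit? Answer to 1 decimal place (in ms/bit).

194.2 ms/bit

b = (746 − 295) / log₂(5) = 451 / 2.3219 = 194.235 ms/bit.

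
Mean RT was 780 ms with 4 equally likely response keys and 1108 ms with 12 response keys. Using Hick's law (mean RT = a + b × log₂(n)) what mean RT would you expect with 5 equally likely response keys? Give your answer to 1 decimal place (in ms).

With log₂ n on the abscissa the relation is linear; from the two conditions:
  b = (1108 − 780) / (log₂ 12 − log₂ 4) = 328 / (3.5850 − 2) = 206.945 ms/bit
  a = 780 − 206.945 × 2 = 366.110 ms
Then RT(5) = 366.110 + 206.945 × log₂ 5 = 366.110 + 206.945 × 2.3219 ≈ 846.621 ms.

846.6 ms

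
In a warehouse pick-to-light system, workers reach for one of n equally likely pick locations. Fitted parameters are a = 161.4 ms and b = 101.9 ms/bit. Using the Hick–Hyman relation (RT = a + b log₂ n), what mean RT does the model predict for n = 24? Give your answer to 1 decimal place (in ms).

628.6 ms

log₂(24) = 4.5850 bits, so RT = 161.4 + 101.9 × 4.5850 ≈ 628.608 ms.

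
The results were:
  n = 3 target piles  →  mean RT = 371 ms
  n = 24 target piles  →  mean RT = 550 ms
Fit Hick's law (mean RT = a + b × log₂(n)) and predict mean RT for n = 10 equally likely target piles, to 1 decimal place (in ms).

Solve the two-equation system in a and b:
  b = (550 − 371) / (log₂ 24 − log₂ 3) = 179 / (4.5850 − 1.5850) = 59.667 ms/bit
  a = 371 − 59.667 × 1.5850 = 276.431 ms
Then RT(10) = 276.431 + 59.667 × log₂ 10 = 276.431 + 59.667 × 3.3219 ≈ 474.639 ms.

474.6 ms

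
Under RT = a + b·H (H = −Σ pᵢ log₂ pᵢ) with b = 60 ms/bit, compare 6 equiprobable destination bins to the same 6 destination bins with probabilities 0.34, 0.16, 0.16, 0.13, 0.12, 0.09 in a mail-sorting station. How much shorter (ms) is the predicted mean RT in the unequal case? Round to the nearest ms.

Equiprobable entropy H₀ = log₂ 6 = 2.5850 bits.
Skewed entropy H = −Σ pᵢ log₂ pᵢ = 2.4376 bits.
ΔRT = b·(H₀ − H) = 60 × 0.1474 = 8.84 ms.

9 ms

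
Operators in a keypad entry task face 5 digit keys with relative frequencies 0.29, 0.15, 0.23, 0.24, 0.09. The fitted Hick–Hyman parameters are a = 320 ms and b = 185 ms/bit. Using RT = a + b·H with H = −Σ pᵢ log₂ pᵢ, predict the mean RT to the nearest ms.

H = 0.29·log₂(1/0.29) + 0.15·log₂(1/0.15) + 0.23·log₂(1/0.23) + 0.24·log₂(1/0.24) + 0.09·log₂(1/0.09) = 2.2229 bits.
RT = 320 + 185 × 2.2229 = 731.24 ms.

731 ms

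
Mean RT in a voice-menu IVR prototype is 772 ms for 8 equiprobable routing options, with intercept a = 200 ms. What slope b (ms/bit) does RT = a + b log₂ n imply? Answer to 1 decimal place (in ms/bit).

8 alternatives carry log₂ 8 = 3 bits; the choice cost is 772 − 200 = 572 ms, so b = 572/3 = 190.667 ms/bit.

190.7 ms/bit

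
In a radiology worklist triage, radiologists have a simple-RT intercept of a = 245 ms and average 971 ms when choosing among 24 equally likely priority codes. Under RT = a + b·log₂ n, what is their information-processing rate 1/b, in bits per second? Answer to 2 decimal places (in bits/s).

Choice component = 971 − 245 = 726 ms over log₂(24) = 4.5850 bits.
b = 726 / 4.5850 = 158.344 ms/bit, so 1/b = 6.315 bits/s.

6.32 bits/s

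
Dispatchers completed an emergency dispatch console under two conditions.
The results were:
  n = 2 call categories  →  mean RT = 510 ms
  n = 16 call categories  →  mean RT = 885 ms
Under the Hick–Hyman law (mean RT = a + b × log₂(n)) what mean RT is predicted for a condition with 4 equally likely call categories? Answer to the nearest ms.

Solve the two-equation system in a and b:
  b = (885 − 510) / (log₂ 16 − log₂ 2) = 375 / (4 − 1) = 125 ms/bit
  a = 510 − 125 × 1 = 385 ms
Then RT(4) = 385 + 125 × log₂ 4 = 385 + 125 × 2 ≈ 635.000 ms.

635 ms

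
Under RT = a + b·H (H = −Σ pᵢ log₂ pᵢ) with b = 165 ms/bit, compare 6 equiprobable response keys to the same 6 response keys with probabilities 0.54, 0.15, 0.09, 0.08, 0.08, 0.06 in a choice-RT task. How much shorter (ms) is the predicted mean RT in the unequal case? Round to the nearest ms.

92 ms

The RT saving is b·ΔH. Equiprobable H₀ = log₂(6) = 2.5850 bits; with the given probabilities H = 2.0298 bits.
b·(H₀ − H) = 165 × (2.5850 − 2.0298) = 91.60 ms.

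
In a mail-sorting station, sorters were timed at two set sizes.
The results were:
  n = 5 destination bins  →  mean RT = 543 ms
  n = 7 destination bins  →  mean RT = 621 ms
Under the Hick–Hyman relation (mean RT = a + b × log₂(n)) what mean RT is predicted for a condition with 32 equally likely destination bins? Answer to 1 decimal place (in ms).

With log₂ n on the abscissa the relation is linear; from the two conditions:
  b = (621 − 543) / (log₂ 7 − log₂ 5) = 78 / (2.8074 − 2.3219) = 160.683 ms/bit
  a = 543 − 160.683 × 2.3219 = 169.905 ms
Then RT(32) = 169.905 + 160.683 × log₂ 32 = 169.905 + 160.683 × 5 ≈ 973.322 ms.

973.3 ms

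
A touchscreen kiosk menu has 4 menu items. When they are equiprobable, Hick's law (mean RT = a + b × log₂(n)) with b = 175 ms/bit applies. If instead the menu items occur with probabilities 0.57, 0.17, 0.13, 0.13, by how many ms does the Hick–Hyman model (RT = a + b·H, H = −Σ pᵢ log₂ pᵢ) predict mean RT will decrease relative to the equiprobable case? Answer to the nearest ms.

59 ms

Equiprobable entropy H₀ = log₂ 4 = 2.0000 bits.
Skewed entropy H = −Σ pᵢ log₂ pᵢ = 1.6621 bits.
ΔRT = b·(H₀ − H) = 175 × 0.3379 = 59.13 ms.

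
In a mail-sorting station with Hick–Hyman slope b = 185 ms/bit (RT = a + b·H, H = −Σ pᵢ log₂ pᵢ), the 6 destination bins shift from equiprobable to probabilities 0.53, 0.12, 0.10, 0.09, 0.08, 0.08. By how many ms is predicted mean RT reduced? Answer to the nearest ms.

Equiprobable entropy H₀ = log₂ 6 = 2.5850 bits.
Skewed entropy H = −Σ pᵢ log₂ pᵢ = 2.0804 bits.
ΔRT = b·(H₀ − H) = 185 × 0.5046 = 93.35 ms.

93 ms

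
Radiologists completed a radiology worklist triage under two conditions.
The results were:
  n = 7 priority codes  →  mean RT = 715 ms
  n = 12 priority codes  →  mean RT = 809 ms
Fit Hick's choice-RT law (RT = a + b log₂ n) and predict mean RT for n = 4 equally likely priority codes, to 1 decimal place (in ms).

RT is linear in log₂ n, so two points fix the line:
  b = (809 − 715) / (log₂ 12 − log₂ 7) = 94 / (3.5850 − 2.8074) = 120.884 ms/bit
  a = 715 − 120.884 × 2.8074 = 375.637 ms
Then RT(4) = 375.637 + 120.884 × log₂ 4 = 375.637 + 120.884 × 2 ≈ 617.404 ms.

617.4 ms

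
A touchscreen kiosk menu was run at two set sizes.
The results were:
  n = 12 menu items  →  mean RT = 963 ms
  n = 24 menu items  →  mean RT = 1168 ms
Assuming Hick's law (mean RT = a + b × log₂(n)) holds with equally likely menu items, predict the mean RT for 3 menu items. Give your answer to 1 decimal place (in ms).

With log₂ n on the abscissa the relation is linear; from the two conditions:
  b = (1168 − 963) / (log₂ 24 − log₂ 12) = 205 / (4.5850 − 3.5850) = 205.000 ms/bit
  a = 963 − 205.000 × 3.5850 = 228.083 ms
Then RT(3) = 228.083 + 205.000 × log₂ 3 = 228.083 + 205.000 × 1.5850 ≈ 553.000 ms.

553.0 ms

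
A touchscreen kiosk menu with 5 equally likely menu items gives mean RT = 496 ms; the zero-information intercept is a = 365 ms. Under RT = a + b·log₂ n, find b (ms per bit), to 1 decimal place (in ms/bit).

log₂(5) = 2.3219 bits.
b = (RT − a)/log₂ n = (496 − 365) / 2.3219 = 56.419 ms/bit.

56.4 ms/bit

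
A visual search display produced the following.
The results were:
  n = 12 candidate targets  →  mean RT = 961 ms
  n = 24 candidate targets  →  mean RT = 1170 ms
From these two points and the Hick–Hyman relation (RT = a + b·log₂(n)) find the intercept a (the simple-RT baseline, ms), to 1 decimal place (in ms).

211.7 ms

Slope: b = (1170 − 961) / (log₂ 24 − log₂ 12) = 209/1.0000 = 209.000 ms/bit.
a = RT₁ − b·log₂ n₁ = 961 − 209.000 × 3.5850 = 211.743 ms.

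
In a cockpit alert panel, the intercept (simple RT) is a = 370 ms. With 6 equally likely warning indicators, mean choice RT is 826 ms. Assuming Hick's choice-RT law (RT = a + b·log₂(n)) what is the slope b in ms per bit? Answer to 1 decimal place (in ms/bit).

b = (826 − 370) / log₂(6) = 456 / 2.5850 = 176.405 ms/bit.

176.4 ms/bit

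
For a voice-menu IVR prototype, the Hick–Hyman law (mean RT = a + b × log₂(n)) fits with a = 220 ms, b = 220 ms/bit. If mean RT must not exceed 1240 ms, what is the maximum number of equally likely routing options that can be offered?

24

Set 220 + 220·log₂ n ≤ 1240 → log₂ n ≤ (1240 − 220)/220 = 4.6364.
So n ≤ 2^4.6364 = 24.871; the largest integer n is 24.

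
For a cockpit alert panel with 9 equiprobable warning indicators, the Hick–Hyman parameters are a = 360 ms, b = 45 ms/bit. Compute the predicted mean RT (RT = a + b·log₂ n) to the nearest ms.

503 ms

log₂(9) = 3.1699 bits, so RT = 360 + 45 × 3.1699 ≈ 502.647 ms.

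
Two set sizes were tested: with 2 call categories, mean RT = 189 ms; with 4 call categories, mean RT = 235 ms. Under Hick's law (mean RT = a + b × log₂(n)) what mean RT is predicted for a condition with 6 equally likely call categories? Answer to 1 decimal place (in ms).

261.9 ms

Solve the two-equation system in a and b:
  b = (235 − 189) / (log₂ 4 − log₂ 2) = 46 / (2 − 1) = 46.000 ms/bit
  a = 189 − 46.000 × 1 = 143.000 ms
Then RT(6) = 143.000 + 46.000 × log₂ 6 = 143.000 + 46.000 × 2.5850 ≈ 261.908 ms.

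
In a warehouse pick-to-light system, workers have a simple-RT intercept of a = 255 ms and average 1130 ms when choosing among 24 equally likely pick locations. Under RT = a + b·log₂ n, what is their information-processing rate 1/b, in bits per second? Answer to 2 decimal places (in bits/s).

5.24 bits/s

Choice component = 1130 − 255 = 875 ms over log₂(24) = 4.5850 bits.
b = 875 / 4.5850 = 190.841 ms/bit, so 1/b = 5.240 bits/s.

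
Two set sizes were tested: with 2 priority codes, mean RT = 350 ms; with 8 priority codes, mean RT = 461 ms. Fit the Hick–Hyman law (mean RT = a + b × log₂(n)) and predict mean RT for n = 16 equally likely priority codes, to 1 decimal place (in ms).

516.5 ms

Fit slope and intercept:
  b = (461 − 350) / (log₂ 8 − log₂ 2) = 111 / (3 − 1) = 55.500 ms/bit
  a = 350 − 55.500 × 1 = 294.500 ms
Then RT(16) = 294.500 + 55.500 × log₂ 16 = 294.500 + 55.500 × 4 ≈ 516.500 ms.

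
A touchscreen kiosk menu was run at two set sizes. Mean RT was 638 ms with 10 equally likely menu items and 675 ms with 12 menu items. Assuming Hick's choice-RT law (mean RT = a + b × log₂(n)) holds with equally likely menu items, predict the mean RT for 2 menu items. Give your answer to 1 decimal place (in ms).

311.4 ms

With log₂ n on the abscissa the relation is linear; from the two conditions:
  b = (675 − 638) / (log₂ 12 − log₂ 10) = 37 / (3.5850 − 3.3219) = 140.666 ms/bit
  a = 638 − 140.666 × 3.3219 = 170.718 ms
Then RT(2) = 170.718 + 140.666 × log₂ 2 = 170.718 + 140.666 × 1 ≈ 311.384 ms.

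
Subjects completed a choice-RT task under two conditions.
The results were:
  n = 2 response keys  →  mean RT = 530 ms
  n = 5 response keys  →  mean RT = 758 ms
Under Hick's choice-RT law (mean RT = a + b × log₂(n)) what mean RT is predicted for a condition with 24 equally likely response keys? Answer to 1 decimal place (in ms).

RT is linear in log₂ n, so two points fix the line:
  b = (758 − 530) / (log₂ 5 − log₂ 2) = 228 / (2.3219 − 1) = 172.475 ms/bit
  a = 530 − 172.475 × 1 = 357.525 ms
Then RT(24) = 357.525 + 172.475 × log₂ 24 = 357.525 + 172.475 × 4.5850 ≈ 1148.318 ms.

1148.3 ms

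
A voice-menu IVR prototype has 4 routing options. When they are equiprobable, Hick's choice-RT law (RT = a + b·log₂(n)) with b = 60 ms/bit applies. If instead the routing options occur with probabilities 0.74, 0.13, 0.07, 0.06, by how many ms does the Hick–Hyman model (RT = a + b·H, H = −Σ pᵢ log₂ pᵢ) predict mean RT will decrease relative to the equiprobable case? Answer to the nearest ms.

The RT saving is b·ΔH. Equiprobable H₀ = log₂(4) = 2.0000 bits; with the given probabilities H = 1.2162 bits.
b·(H₀ − H) = 60 × (2.0000 − 1.2162) = 47.03 ms.

47 ms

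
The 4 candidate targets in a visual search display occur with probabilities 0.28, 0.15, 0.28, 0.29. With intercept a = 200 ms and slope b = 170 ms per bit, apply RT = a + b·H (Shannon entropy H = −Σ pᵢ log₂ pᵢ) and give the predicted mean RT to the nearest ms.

H = 0.28·log₂(1/0.28) + 0.15·log₂(1/0.15) + 0.28·log₂(1/0.28) + 0.29·log₂(1/0.29) = 1.9569 bits.
RT = 200 + 170 × 1.9569 = 532.67 ms.

533 ms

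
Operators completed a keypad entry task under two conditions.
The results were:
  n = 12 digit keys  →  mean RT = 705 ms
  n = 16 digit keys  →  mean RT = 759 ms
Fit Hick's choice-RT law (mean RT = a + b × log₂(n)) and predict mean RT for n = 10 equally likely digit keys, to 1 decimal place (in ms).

Solve the two-equation system in a and b:
  b = (759 − 705) / (log₂ 16 − log₂ 12) = 54 / (4 − 3.5850) = 130.109 ms/bit
  a = 705 − 130.109 × 3.5850 = 238.565 ms
Then RT(10) = 238.565 + 130.109 × log₂ 10 = 238.565 + 130.109 × 3.3219 ≈ 670.777 ms.

670.8 ms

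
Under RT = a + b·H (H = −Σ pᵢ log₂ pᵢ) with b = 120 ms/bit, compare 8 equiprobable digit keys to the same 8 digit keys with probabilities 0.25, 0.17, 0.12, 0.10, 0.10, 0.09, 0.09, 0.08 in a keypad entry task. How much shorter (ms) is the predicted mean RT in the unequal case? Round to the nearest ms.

Equiprobable entropy H₀ = log₂ 8 = 3.0000 bits.
Skewed entropy H = −Σ pᵢ log₂ pᵢ = 2.8829 bits.
ΔRT = b·(H₀ − H) = 120 × 0.1171 = 14.06 ms.

14 ms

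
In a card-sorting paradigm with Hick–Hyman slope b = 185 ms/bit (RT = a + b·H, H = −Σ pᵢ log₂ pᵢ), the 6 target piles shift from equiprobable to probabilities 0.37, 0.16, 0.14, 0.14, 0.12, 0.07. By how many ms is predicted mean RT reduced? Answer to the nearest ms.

37 ms

Equiprobable entropy H₀ = log₂ 6 = 2.5850 bits.
Skewed entropy H = −Σ pᵢ log₂ pᵢ = 2.3836 bits.
ΔRT = b·(H₀ − H) = 185 × 0.2014 = 37.25 ms.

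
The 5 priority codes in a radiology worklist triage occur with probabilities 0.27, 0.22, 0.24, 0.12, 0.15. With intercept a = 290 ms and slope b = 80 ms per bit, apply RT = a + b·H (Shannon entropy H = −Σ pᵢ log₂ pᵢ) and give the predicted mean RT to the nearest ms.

Entropy contributions −pᵢ log₂ pᵢ: 0.5100, 0.4806, 0.4941, 0.3671, 0.4105; sum H = 2.2623 bits.
RT = a + bH = 290 + 80·2.2623 = 470.99 ms.

471 ms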